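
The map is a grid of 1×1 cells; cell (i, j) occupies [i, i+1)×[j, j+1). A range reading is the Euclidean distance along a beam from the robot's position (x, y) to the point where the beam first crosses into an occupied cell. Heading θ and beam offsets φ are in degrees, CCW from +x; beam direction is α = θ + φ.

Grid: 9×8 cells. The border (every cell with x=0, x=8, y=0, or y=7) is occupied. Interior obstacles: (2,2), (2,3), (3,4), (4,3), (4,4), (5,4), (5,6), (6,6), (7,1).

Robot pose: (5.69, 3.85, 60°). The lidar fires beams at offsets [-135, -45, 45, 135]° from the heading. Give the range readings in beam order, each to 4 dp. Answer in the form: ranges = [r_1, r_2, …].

ranges = [2.9505, 2.3915, 0.1553, 0.7143]

beam 1: φ=-135°, α=285°
  d=(0.2588,-0.9659)  start (5,3)  tX=1.1977 tY=0.8800  stride 1/|dx|=3.8637 1/|dy|=1.0353
    cross y-line → (5,2), t=0.8800
    cross x-line → (6,2), t=1.1977
    cross y-line → (6,1), t=1.9153
    cross y-line → (6,0), t=2.9505 (wall)
  → r_1 = 2.9505
beam 2: φ=-45°, α=15°
  d=(0.9659,0.2588)  start (5,3)  tX=0.3209 tY=0.5796  stride 1/|dx|=1.0353 1/|dy|=3.8637
    cross x-line → (6,3), t=0.3209
    cross y-line → (6,4), t=0.5796
    cross x-line → (7,4), t=1.3562
    cross x-line → (8,4), t=2.3915 (wall)
  → r_2 = 2.3915
beam 3: φ=45°, α=105°
  d=(-0.2588,0.9659)  start (5,3)  tX=2.6660 tY=0.1553  stride 1/|dx|=3.8637 1/|dy|=1.0353
    cross y-line → (5,4), t=0.1553 (wall)
  → r_3 = 0.1553
beam 4: φ=135°, α=195°
  d=(-0.9659,-0.2588)  start (5,3)  tX=0.7143 tY=3.2841  stride 1/|dx|=1.0353 1/|dy|=3.8637
    cross x-line → (4,3), t=0.7143 (wall)
  → r_4 = 0.7143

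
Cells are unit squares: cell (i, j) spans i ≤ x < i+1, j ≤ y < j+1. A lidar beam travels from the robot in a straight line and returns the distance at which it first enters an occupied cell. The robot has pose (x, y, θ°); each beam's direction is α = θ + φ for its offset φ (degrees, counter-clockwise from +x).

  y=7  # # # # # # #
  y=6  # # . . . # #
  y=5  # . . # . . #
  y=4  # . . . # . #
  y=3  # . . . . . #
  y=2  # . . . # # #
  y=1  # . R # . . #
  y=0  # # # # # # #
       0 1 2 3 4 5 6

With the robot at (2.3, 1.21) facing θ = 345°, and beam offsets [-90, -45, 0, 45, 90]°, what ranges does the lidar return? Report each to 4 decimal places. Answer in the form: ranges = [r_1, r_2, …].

ranges = [0.2174, 0.2425, 0.7247, 0.8083, 3.9237]

beam 1: φ=-90°, α=255°
  dir = (cos 255°, sin 255°) = (-0.2588, -0.9659); from cell (2,1)
  next x-line at t=1.1591, next y-line at t=0.2174; Δt_x=3.8637, Δt_y=1.0353
    y: enter (2,0) at t=0.2174 ← occupied
  → r_1 = 0.2174
beam 2: φ=-45°, α=300°
  dir = (cos 300°, sin 300°) = (0.5000, -0.8660); from cell (2,1)
  next x-line at t=1.4000, next y-line at t=0.2425; Δt_x=2.0000, Δt_y=1.1547
    y: enter (2,0) at t=0.2425 ← occupied
  → r_2 = 0.2425
beam 3: φ=0°, α=345°
  dir = (cos 345°, sin 345°) = (0.9659, -0.2588); from cell (2,1)
  next x-line at t=0.7247, next y-line at t=0.8114; Δt_x=1.0353, Δt_y=3.8637
    x: enter (3,1) at t=0.7247 ← occupied
  → r_3 = 0.7247
beam 4: φ=45°, α=30°
  dir = (cos 30°, sin 30°) = (0.8660, 0.5000); from cell (2,1)
  next x-line at t=0.8083, next y-line at t=1.5800; Δt_x=1.1547, Δt_y=2.0000
    x: enter (3,1) at t=0.8083 ← occupied
  → r_4 = 0.8083
beam 5: φ=90°, α=75°
  dir = (cos 75°, sin 75°) = (0.2588, 0.9659); from cell (2,1)
  next x-line at t=2.7046, next y-line at t=0.8179; Δt_x=3.8637, Δt_y=1.0353
    y: enter (2,2) at t=0.8179
    y: enter (2,3) at t=1.8531
    x: enter (3,3) at t=2.7046
    y: enter (3,4) at t=2.8884
    y: enter (3,5) at t=3.9237 ← occupied
  → r_5 = 3.9237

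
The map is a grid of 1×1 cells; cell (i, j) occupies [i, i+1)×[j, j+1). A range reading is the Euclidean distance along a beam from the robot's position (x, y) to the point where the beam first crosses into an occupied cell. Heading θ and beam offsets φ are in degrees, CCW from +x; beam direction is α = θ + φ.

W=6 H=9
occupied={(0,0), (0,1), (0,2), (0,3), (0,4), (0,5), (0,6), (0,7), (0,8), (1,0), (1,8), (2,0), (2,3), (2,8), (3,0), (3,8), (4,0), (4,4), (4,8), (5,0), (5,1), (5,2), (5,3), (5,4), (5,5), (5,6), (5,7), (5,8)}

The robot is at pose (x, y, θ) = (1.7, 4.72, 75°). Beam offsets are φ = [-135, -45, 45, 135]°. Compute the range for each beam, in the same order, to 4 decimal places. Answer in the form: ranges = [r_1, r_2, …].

beam 1: φ=-135°, α=300°
  dir = (cos 300°, sin 300°) = (0.5000, -0.8660); from cell (1,4)
  next x-line at t=0.6000, next y-line at t=0.8314; Δt_x=2.0000, Δt_y=1.1547
    x: enter (2,4) at t=0.6000
    y: enter (2,3) at t=0.8314 ← occupied
  → r_1 = 0.8314
beam 2: φ=-45°, α=30°
  dir = (cos 30°, sin 30°) = (0.8660, 0.5000); from cell (1,4)
  next x-line at t=0.3464, next y-line at t=0.5600; Δt_x=1.1547, Δt_y=2.0000
    x: enter (2,4) at t=0.3464
    y: enter (2,5) at t=0.5600
    x: enter (3,5) at t=1.5011
    y: enter (3,6) at t=2.5600
    x: enter (4,6) at t=2.6558
    x: enter (5,6) at t=3.8105 ← occupied
  → r_2 = 3.8105
beam 3: φ=45°, α=120°
  dir = (cos 120°, sin 120°) = (-0.5000, 0.8660); from cell (1,4)
  next x-line at t=1.4000, next y-line at t=0.3233; Δt_x=2.0000, Δt_y=1.1547
    y: enter (1,5) at t=0.3233
    x: enter (0,5) at t=1.4000 ← occupied
  → r_3 = 1.4000
beam 4: φ=135°, α=210°
  dir = (cos 210°, sin 210°) = (-0.8660, -0.5000); from cell (1,4)
  next x-line at t=0.8083, next y-line at t=1.4400; Δt_x=1.1547, Δt_y=2.0000
    x: enter (0,4) at t=0.8083 ← occupied
  → r_4 = 0.8083

ranges = [0.8314, 3.8105, 1.4000, 0.8083]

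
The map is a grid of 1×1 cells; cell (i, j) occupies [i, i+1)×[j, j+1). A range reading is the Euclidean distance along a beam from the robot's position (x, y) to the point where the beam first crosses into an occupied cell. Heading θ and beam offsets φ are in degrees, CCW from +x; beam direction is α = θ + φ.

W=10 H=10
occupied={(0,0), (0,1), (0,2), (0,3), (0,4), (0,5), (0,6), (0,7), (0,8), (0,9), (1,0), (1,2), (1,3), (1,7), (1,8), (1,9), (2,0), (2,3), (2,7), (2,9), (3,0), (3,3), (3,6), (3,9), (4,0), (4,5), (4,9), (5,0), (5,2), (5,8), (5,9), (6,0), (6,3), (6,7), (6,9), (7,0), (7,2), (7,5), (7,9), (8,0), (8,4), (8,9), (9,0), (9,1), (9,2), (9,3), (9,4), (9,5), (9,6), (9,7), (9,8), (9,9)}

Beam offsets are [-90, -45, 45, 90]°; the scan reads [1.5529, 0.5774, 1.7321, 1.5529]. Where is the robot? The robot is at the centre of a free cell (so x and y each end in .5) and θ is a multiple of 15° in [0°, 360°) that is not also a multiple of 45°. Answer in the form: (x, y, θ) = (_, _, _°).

(x, y, θ) = (8.5, 2.5, 195°)

Enumerate (i+0.5, j+0.5, θ) over the 48 free cells and 16 admissible headings. For each, cast all 4 beams and compare to the given ranges.
  (1.5, 1.5, 120°): beam 1 = 7.0000 ≠ 1.5529 ✗
  (3.5, 5.5, 285°): beam 1 = 2.5882 ≠ 1.5529 ✗
  (1.5, 5.5, 60°): beam 1 = 5.0000 ≠ 1.5529 ✗
  (4.5, 8.5, 165°): beam 1 = 0.5176 ≠ 1.5529 ✗
  …
  (8.5, 2.5, 195°): r_1=1.5529, r_2=0.5774, r_3=1.7321, r_4=1.5529 — all match ✓
No second candidate reproduces the full scan.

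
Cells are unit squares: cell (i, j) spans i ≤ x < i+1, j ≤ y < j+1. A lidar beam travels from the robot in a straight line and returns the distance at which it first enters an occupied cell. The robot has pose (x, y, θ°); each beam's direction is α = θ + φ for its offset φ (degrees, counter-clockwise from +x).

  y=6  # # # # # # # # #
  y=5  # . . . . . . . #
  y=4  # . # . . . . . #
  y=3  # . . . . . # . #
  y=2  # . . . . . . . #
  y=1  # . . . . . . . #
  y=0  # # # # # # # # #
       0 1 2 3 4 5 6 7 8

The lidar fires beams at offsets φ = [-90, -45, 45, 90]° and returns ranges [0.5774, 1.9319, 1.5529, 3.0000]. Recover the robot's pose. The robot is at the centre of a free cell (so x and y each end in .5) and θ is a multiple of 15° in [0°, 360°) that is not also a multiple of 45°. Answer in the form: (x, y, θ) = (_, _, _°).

The pose lattice has 33·16 = 528 candidates. Test each by forward raycasting.
  (1.5, 1.5, 330°): beam 2 = 0.5176 ≠ 1.9319 ✗
  (5.5, 5.5, 210°): beam 3 = 4.6587 ≠ 1.5529 ✗
  (3.5, 3.5, 345°): beam 1 = 2.5882 ≠ 0.5774 ✗
  (3.5, 1.5, 300°): beam 1 = 1.0000 ≠ 0.5774 ✗
  (1.5, 3.5, 60°): beam 1 = 5.0000 ≠ 0.5774 ✗
  …
  (6.5, 5.5, 210°): r_1=0.5774, r_2=1.9319, r_3=1.5529, r_4=3.0000 — all match ✓
Only this pose fits every beam.

(x, y, θ) = (6.5, 5.5, 210°)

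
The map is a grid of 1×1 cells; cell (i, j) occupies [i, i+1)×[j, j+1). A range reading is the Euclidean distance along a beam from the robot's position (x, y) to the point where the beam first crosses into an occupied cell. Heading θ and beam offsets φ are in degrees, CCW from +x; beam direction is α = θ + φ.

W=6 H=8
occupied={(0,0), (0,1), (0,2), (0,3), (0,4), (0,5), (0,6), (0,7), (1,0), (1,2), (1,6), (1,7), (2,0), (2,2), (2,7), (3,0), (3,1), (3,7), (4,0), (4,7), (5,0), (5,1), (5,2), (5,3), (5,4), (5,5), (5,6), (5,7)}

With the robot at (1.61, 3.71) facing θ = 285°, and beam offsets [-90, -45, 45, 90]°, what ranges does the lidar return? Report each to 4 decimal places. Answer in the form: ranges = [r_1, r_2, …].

ranges = [0.6315, 0.8198, 1.4200, 3.5096]

beam 1: φ=-90°, α=195°
  direction (-0.9659, -0.2588); cell (1,3); t to first gridline: x 0.6315, y 2.7432 (then +1.0353 / +3.8637)
    (0,3) via x @ 0.6315  # hit
  → r_1 = 0.6315
beam 2: φ=-45°, α=240°
  direction (-0.5000, -0.8660); cell (1,3); t to first gridline: x 1.2200, y 0.8198 (then +2.0000 / +1.1547)
    (1,2) via y @ 0.8198  # hit
  → r_2 = 0.8198
beam 3: φ=45°, α=330°
  direction (0.8660, -0.5000); cell (1,3); t to first gridline: x 0.4503, y 1.4200 (then +1.1547 / +2.0000)
    (2,3) via x @ 0.4503
    (2,2) via y @ 1.4200  # hit
  → r_3 = 1.4200
beam 4: φ=90°, α=15°
  direction (0.9659, 0.2588); cell (1,3); t to first gridline: x 0.4038, y 1.1205 (then +1.0353 / +3.8637)
    (2,3) via x @ 0.4038
    (2,4) via y @ 1.1205
    (3,4) via x @ 1.4390
    (4,4) via x @ 2.4743
    (5,4) via x @ 3.5096  # hit
  → r_4 = 3.5096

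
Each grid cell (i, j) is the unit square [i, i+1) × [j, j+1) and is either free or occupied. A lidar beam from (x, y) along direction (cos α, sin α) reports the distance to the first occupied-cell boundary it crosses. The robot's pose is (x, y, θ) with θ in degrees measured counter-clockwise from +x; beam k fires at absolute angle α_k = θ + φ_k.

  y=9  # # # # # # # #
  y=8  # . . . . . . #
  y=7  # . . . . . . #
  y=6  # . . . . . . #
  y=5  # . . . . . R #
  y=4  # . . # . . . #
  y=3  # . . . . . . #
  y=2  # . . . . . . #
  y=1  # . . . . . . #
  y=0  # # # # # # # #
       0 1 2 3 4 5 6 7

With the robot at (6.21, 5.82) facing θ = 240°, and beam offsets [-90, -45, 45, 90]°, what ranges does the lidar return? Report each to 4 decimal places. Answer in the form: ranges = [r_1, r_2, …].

ranges = [6.0160, 3.1682, 3.0523, 0.9122]

beam 1: φ=-90°, α=150°
  direction (-0.8660, 0.5000); cell (6,5); t to first gridline: x 0.2425, y 0.3600 (then +1.1547 / +2.0000)
    (5,5) via x @ 0.2425
    (5,6) via y @ 0.3600
    (4,6) via x @ 1.3972
    (4,7) via y @ 2.3600
    (3,7) via x @ 2.5519
    (2,7) via x @ 3.7066
    (2,8) via y @ 4.3600
    (1,8) via x @ 4.8613
    (0,8) via x @ 6.0160  # hit
  → r_1 = 6.0160
beam 2: φ=-45°, α=195°
  direction (-0.9659, -0.2588); cell (6,5); t to first gridline: x 0.2174, y 3.1682 (then +1.0353 / +3.8637)
    (5,5) via x @ 0.2174
    (4,5) via x @ 1.2527
    (3,5) via x @ 2.2880
    (3,4) via y @ 3.1682  # hit
  → r_2 = 3.1682
beam 3: φ=45°, α=285°
  direction (0.2588, -0.9659); cell (6,5); t to first gridline: x 3.0523, y 0.8489 (then +3.8637 / +1.0353)
    (6,4) via y @ 0.8489
    (6,3) via y @ 1.8842
    (6,2) via y @ 2.9195
    (7,2) via x @ 3.0523  # hit
  → r_3 = 3.0523
beam 4: φ=90°, α=330°
  direction (0.8660, -0.5000); cell (6,5); t to first gridline: x 0.9122, y 1.6400 (then +1.1547 / +2.0000)
    (7,5) via x @ 0.9122  # hit
  → r_4 = 0.9122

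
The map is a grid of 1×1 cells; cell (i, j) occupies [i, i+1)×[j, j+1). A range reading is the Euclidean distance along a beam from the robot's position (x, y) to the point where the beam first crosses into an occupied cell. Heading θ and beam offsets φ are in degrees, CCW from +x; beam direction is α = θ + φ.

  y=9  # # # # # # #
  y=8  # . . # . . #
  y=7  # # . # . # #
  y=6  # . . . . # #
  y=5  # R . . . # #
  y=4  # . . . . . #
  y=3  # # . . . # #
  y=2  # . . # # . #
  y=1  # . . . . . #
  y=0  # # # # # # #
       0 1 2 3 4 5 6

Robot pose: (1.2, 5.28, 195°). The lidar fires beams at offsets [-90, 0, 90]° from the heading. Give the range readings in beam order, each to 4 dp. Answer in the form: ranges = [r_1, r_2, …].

beam 1: φ=-90°, α=105°
  cosα=-0.2588 sinα=0.9659 | (1,5) | tMaxX 0.7727 tMaxY 0.7454 | tΔX 3.8637 tΔY 1.0353
    t=0.7454 [y] (1,6)
    t=0.7727 [x] (0,6) — stop
  → r_1 = 0.7727
beam 2: φ=0°, α=195°
  cosα=-0.9659 sinα=-0.2588 | (1,5) | tMaxX 0.2071 tMaxY 1.0818 | tΔX 1.0353 tΔY 3.8637
    t=0.2071 [x] (0,5) — stop
  → r_2 = 0.2071
beam 3: φ=90°, α=285°
  cosα=0.2588 sinα=-0.9659 | (1,5) | tMaxX 3.0910 tMaxY 0.2899 | tΔX 3.8637 tΔY 1.0353
    t=0.2899 [y] (1,4)
    t=1.3252 [y] (1,3) — stop
  → r_3 = 1.3252

ranges = [0.7727, 0.2071, 1.3252]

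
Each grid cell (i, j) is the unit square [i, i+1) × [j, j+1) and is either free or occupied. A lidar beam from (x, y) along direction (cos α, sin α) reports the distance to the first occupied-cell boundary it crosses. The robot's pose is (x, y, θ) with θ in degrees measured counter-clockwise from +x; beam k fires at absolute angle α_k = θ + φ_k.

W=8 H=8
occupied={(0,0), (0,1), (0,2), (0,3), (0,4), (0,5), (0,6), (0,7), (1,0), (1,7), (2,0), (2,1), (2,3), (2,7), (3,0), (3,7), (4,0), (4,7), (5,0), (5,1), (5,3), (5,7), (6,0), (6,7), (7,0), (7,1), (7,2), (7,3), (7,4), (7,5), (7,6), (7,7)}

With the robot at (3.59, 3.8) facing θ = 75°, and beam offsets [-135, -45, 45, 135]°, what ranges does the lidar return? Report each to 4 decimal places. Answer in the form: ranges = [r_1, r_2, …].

ranges = [2.8200, 3.9375, 3.6950, 0.6813]

beam 1: φ=-135°, α=300°
  cosα=0.5000 sinα=-0.8660 | (3,3) | tMaxX 0.8200 tMaxY 0.9238 | tΔX 2.0000 tΔY 1.1547
    t=0.8200 [x] (4,3)
    t=0.9238 [y] (4,2)
    t=2.0785 [y] (4,1)
    t=2.8200 [x] (5,1) — stop
  → r_1 = 2.8200
beam 2: φ=-45°, α=30°
  cosα=0.8660 sinα=0.5000 | (3,3) | tMaxX 0.4734 tMaxY 0.4000 | tΔX 1.1547 tΔY 2.0000
    t=0.4000 [y] (3,4)
    t=0.4734 [x] (4,4)
    t=1.6281 [x] (5,4)
    t=2.4000 [y] (5,5)
    t=2.7828 [x] (6,5)
    t=3.9375 [x] (7,5) — stop
  → r_2 = 3.9375
beam 3: φ=45°, α=120°
  cosα=-0.5000 sinα=0.8660 | (3,3) | tMaxX 1.1800 tMaxY 0.2309 | tΔX 2.0000 tΔY 1.1547
    t=0.2309 [y] (3,4)
    t=1.1800 [x] (2,4)
    t=1.3856 [y] (2,5)
    t=2.5403 [y] (2,6)
    t=3.1800 [x] (1,6)
    t=3.6950 [y] (1,7) — stop
  → r_3 = 3.6950
beam 4: φ=135°, α=210°
  cosα=-0.8660 sinα=-0.5000 | (3,3) | tMaxX 0.6813 tMaxY 1.6000 | tΔX 1.1547 tΔY 2.0000
    t=0.6813 [x] (2,3) — stop
  → r_4 = 0.6813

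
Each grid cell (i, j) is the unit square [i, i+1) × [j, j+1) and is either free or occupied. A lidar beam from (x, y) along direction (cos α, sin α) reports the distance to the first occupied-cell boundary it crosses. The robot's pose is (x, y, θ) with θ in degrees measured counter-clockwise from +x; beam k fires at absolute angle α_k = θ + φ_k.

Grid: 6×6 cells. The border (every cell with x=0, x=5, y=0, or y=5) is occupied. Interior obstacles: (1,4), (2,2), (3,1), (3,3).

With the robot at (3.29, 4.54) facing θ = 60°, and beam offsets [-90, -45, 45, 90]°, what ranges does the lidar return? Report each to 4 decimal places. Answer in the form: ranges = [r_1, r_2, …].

beam 1: φ=-90°, α=330°
  dir = (cos 330°, sin 330°) = (0.8660, -0.5000); from cell (3,4)
  next x-line at t=0.8198, next y-line at t=1.0800; Δt_x=1.1547, Δt_y=2.0000
    x: enter (4,4) at t=0.8198
    y: enter (4,3) at t=1.0800
    x: enter (5,3) at t=1.9745 ← occupied
  → r_1 = 1.9745
beam 2: φ=-45°, α=15°
  dir = (cos 15°, sin 15°) = (0.9659, 0.2588); from cell (3,4)
  next x-line at t=0.7350, next y-line at t=1.7773; Δt_x=1.0353, Δt_y=3.8637
    x: enter (4,4) at t=0.7350
    x: enter (5,4) at t=1.7703 ← occupied
  → r_2 = 1.7703
beam 3: φ=45°, α=105°
  dir = (cos 105°, sin 105°) = (-0.2588, 0.9659); from cell (3,4)
  next x-line at t=1.1205, next y-line at t=0.4762; Δt_x=3.8637, Δt_y=1.0353
    y: enter (3,5) at t=0.4762 ← occupied
  → r_3 = 0.4762
beam 4: φ=90°, α=150°
  dir = (cos 150°, sin 150°) = (-0.8660, 0.5000); from cell (3,4)
  next x-line at t=0.3349, next y-line at t=0.9200; Δt_x=1.1547, Δt_y=2.0000
    x: enter (2,4) at t=0.3349
    y: enter (2,5) at t=0.9200 ← occupied
  → r_4 = 0.9200

ranges = [1.9745, 1.7703, 0.4762, 0.9200]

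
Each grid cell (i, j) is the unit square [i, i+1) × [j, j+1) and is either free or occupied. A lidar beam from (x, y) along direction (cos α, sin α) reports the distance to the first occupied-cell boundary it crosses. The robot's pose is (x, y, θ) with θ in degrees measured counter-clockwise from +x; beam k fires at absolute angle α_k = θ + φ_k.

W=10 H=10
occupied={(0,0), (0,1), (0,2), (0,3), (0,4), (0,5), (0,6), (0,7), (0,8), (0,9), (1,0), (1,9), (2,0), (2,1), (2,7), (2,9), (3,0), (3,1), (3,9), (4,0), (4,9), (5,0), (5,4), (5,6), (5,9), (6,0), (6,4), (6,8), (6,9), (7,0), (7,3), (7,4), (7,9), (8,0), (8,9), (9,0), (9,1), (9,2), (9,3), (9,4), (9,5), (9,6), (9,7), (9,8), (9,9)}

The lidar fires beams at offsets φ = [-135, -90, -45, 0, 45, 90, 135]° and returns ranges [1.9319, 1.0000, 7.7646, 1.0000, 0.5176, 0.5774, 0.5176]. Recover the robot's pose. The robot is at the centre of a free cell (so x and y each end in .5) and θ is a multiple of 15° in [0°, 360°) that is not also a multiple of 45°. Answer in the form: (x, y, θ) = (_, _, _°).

(x, y, θ) = (1.5, 8.5, 30°)

Candidates: 55 free-cell centres × 16 headings = 880 poses. Raycast each; keep the one whose scan matches to 4 dp.
  (2.5, 2.5, 165°): beam 1 = 3.0000 ≠ 1.9319 ✗
  (4.5, 4.5, 210°): beam 2 = 3.0000 ≠ 1.0000 ✗
  (8.5, 3.5, 300°): beam 1 = 0.5176 ≠ 1.9319 ✗
  (1.5, 6.5, 195°): beam 1 = 1.0000 ≠ 1.9319 ✗
  …
  (1.5, 8.5, 30°): r_1=1.9319, r_2=1.0000, r_3=7.7646, r_4=1.0000, r_5=0.5176, r_6=0.5774, r_7=0.5176 — all match ✓
Only this pose fits every beam.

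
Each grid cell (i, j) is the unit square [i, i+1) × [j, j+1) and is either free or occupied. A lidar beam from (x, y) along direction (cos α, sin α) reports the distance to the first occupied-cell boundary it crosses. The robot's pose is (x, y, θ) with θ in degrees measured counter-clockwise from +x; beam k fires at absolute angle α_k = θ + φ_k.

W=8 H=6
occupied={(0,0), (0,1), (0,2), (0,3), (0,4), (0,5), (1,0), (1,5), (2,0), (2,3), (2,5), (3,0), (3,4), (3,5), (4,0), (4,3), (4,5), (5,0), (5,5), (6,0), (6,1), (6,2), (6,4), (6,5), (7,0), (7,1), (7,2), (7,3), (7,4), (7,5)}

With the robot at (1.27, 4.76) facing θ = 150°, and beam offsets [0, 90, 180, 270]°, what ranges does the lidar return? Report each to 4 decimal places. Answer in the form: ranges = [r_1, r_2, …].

ranges = [0.3118, 0.5400, 1.5200, 0.2771]

beam 1: φ=0°, α=150°
  cosα=-0.8660 sinα=0.5000 | (1,4) | tMaxX 0.3118 tMaxY 0.4800 | tΔX 1.1547 tΔY 2.0000
    t=0.3118 [x] (0,4) — stop
  → r_1 = 0.3118
beam 2: φ=90°, α=240°
  cosα=-0.5000 sinα=-0.8660 | (1,4) | tMaxX 0.5400 tMaxY 0.8776 | tΔX 2.0000 tΔY 1.1547
    t=0.5400 [x] (0,4) — stop
  → r_2 = 0.5400
beam 3: φ=180°, α=330°
  cosα=0.8660 sinα=-0.5000 | (1,4) | tMaxX 0.8429 tMaxY 1.5200 | tΔX 1.1547 tΔY 2.0000
    t=0.8429 [x] (2,4)
    t=1.5200 [y] (2,3) — stop
  → r_3 = 1.5200
beam 4: φ=270°, α=60°
  cosα=0.5000 sinα=0.8660 | (1,4) | tMaxX 1.4600 tMaxY 0.2771 | tΔX 2.0000 tΔY 1.1547
    t=0.2771 [y] (1,5) — stop
  → r_4 = 0.2771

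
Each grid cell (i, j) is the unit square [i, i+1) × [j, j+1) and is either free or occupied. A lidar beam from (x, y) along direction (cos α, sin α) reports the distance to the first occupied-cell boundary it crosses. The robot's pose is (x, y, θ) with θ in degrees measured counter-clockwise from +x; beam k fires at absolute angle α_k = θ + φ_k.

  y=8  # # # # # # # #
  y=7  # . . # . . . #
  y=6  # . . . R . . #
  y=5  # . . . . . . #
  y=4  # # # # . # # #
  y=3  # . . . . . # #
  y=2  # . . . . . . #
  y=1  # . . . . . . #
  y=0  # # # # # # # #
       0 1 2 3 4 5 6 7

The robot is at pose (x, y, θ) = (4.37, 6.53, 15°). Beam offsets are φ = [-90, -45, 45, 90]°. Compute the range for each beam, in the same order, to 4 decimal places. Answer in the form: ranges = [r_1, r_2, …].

ranges = [2.4341, 3.0369, 1.6974, 1.4296]

beam 1: φ=-90°, α=285°
  d=(0.2588,-0.9659)  start (4,6)  tX=2.4341 tY=0.5487  stride 1/|dx|=3.8637 1/|dy|=1.0353
    cross y-line → (4,5), t=0.5487
    cross y-line → (4,4), t=1.5840
    cross x-line → (5,4), t=2.4341 (wall)
  → r_1 = 2.4341
beam 2: φ=-45°, α=330°
  d=(0.8660,-0.5000)  start (4,6)  tX=0.7275 tY=1.0600  stride 1/|dx|=1.1547 1/|dy|=2.0000
    cross x-line → (5,6), t=0.7275
    cross y-line → (5,5), t=1.0600
    cross x-line → (6,5), t=1.8822
    cross x-line → (7,5), t=3.0369 (wall)
  → r_2 = 3.0369
beam 3: φ=45°, α=60°
  d=(0.5000,0.8660)  start (4,6)  tX=1.2600 tY=0.5427  stride 1/|dx|=2.0000 1/|dy|=1.1547
    cross y-line → (4,7), t=0.5427
    cross x-line → (5,7), t=1.2600
    cross y-line → (5,8), t=1.6974 (wall)
  → r_3 = 1.6974
beam 4: φ=90°, α=105°
  d=(-0.2588,0.9659)  start (4,6)  tX=1.4296 tY=0.4866  stride 1/|dx|=3.8637 1/|dy|=1.0353
    cross y-line → (4,7), t=0.4866
    cross x-line → (3,7), t=1.4296 (wall)
  → r_4 = 1.4296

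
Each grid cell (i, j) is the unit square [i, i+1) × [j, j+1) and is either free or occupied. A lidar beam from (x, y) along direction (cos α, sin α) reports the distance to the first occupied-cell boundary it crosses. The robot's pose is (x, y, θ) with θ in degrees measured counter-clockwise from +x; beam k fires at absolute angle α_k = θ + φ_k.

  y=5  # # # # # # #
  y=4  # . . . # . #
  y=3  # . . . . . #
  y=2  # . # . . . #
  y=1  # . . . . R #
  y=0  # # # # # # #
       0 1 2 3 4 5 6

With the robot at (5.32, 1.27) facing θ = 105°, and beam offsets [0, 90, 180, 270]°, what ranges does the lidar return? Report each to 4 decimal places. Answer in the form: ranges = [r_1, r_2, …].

beam 1: φ=0°, α=105°
  cosα=-0.2588 sinα=0.9659 | (5,1) | tMaxX 1.2364 tMaxY 0.7558 | tΔX 3.8637 tΔY 1.0353
    t=0.7558 [y] (5,2)
    t=1.2364 [x] (4,2)
    t=1.7910 [y] (4,3)
    t=2.8263 [y] (4,4) — stop
  → r_1 = 2.8263
beam 2: φ=90°, α=195°
  cosα=-0.9659 sinα=-0.2588 | (5,1) | tMaxX 0.3313 tMaxY 1.0432 | tΔX 1.0353 tΔY 3.8637
    t=0.3313 [x] (4,1)
    t=1.0432 [y] (4,0) — stop
  → r_2 = 1.0432
beam 3: φ=180°, α=285°
  cosα=0.2588 sinα=-0.9659 | (5,1) | tMaxX 2.6273 tMaxY 0.2795 | tΔX 3.8637 tΔY 1.0353
    t=0.2795 [y] (5,0) — stop
  → r_3 = 0.2795
beam 4: φ=270°, α=15°
  cosα=0.9659 sinα=0.2588 | (5,1) | tMaxX 0.7040 tMaxY 2.8205 | tΔX 1.0353 tΔY 3.8637
    t=0.7040 [x] (6,1) — stop
  → r_4 = 0.7040

ranges = [2.8263, 1.0432, 0.2795, 0.7040]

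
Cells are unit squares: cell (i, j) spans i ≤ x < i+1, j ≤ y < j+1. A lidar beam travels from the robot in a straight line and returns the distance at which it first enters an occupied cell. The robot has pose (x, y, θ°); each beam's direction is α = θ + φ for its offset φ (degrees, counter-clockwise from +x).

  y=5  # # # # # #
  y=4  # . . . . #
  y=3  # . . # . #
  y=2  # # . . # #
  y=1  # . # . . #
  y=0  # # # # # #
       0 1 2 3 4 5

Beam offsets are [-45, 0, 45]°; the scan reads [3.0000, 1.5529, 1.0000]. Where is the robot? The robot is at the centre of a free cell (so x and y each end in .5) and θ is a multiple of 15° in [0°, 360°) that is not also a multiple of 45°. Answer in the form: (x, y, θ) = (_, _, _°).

(x, y, θ) = (1.5, 3.5, 75°)

Enumerate (i+0.5, j+0.5, θ) over the 12 free cells and 16 admissible headings. For each, cast all 3 beams and compare to the given ranges.
  (3.5, 1.5, 300°): beam 1 = 0.5176 ≠ 3.0000 ✗
  (3.5, 1.5, 210°): beam 1 = 0.5176 ≠ 3.0000 ✗
  (2.5, 3.5, 165°): beam 1 = 1.7321 ≠ 3.0000 ✗
  (2.5, 3.5, 75°): beam 1 = 0.5774 ≠ 3.0000 ✗
  (2.5, 4.5, 300°): beam 1 = 1.9319 ≠ 3.0000 ✗
  …
  (1.5, 3.5, 75°): r_1=3.0000, r_2=1.5529, r_3=1.0000 — all match ✓
No second candidate reproduces the full scan.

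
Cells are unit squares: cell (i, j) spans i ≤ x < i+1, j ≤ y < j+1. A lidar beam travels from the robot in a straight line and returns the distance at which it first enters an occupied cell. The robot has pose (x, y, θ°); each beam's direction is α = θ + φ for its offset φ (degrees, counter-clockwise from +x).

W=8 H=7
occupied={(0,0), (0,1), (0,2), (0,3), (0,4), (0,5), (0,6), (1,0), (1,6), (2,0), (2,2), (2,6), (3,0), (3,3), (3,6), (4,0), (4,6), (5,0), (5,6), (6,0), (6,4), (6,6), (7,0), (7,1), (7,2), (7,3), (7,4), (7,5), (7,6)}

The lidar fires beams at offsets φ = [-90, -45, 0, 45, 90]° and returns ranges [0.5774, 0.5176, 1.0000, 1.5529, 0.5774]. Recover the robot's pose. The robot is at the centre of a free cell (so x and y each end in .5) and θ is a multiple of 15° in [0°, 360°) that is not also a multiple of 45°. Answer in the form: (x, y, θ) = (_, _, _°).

The pose lattice has 27·16 = 432 candidates. Test each by forward raycasting.
  (6.5, 1.5, 165°): beam 1 = 1.9319 ≠ 0.5774 ✗
  (1.5, 3.5, 240°): beam 4 = 2.5882 ≠ 1.5529 ✗
  (6.5, 5.5, 15°): beam 1 = 0.5176 ≠ 0.5774 ✗
  …
  (1.5, 2.5, 240°): r_1=0.5774, r_2=0.5176, r_3=1.0000, r_4=1.5529, r_5=0.5774 — all match ✓
Only this pose fits every beam.

(x, y, θ) = (1.5, 2.5, 240°)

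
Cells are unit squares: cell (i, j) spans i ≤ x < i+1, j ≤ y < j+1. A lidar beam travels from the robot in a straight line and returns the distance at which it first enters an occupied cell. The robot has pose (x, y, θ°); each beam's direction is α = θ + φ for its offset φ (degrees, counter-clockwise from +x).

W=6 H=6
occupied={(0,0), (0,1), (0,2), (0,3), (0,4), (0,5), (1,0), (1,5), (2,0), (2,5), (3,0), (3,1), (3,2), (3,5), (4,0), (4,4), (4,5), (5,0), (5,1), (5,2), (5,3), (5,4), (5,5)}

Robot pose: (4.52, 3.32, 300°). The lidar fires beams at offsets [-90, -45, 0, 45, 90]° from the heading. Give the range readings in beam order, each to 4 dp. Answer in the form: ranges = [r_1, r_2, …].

beam 1: φ=-90°, α=210°
  direction (-0.8660, -0.5000); cell (4,3); t to first gridline: x 0.6004, y 0.6400 (then +1.1547 / +2.0000)
    (3,3) via x @ 0.6004
    (3,2) via y @ 0.6400  # hit
  → r_1 = 0.6400
beam 2: φ=-45°, α=255°
  direction (-0.2588, -0.9659); cell (4,3); t to first gridline: x 2.0091, y 0.3313 (then +3.8637 / +1.0353)
    (4,2) via y @ 0.3313
    (4,1) via y @ 1.3666
    (3,1) via x @ 2.0091  # hit
  → r_2 = 2.0091
beam 3: φ=0°, α=300°
  direction (0.5000, -0.8660); cell (4,3); t to first gridline: x 0.9600, y 0.3695 (then +2.0000 / +1.1547)
    (4,2) via y @ 0.3695
    (5,2) via x @ 0.9600  # hit
  → r_3 = 0.9600
beam 4: φ=45°, α=345°
  direction (0.9659, -0.2588); cell (4,3); t to first gridline: x 0.4969, y 1.2364 (then +1.0353 / +3.8637)
    (5,3) via x @ 0.4969  # hit
  → r_4 = 0.4969
beam 5: φ=90°, α=30°
  direction (0.8660, 0.5000); cell (4,3); t to first gridline: x 0.5543, y 1.3600 (then +1.1547 / +2.0000)
    (5,3) via x @ 0.5543  # hit
  → r_5 = 0.5543

ranges = [0.6400, 2.0091, 0.9600, 0.4969, 0.5543]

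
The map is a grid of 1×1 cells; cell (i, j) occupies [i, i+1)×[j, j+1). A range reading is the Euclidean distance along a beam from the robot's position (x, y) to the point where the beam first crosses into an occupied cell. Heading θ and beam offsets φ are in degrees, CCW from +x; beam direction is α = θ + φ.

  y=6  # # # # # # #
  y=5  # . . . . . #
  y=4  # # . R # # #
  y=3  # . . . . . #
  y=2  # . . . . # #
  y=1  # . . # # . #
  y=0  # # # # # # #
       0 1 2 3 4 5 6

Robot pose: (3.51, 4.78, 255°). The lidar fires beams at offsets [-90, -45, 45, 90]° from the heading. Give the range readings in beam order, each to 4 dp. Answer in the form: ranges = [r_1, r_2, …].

beam 1: φ=-90°, α=165°
  dir = (cos 165°, sin 165°) = (-0.9659, 0.2588); from cell (3,4)
  next x-line at t=0.5280, next y-line at t=0.8500; Δt_x=1.0353, Δt_y=3.8637
    x: enter (2,4) at t=0.5280
    y: enter (2,5) at t=0.8500
    x: enter (1,5) at t=1.5633
    x: enter (0,5) at t=2.5985 ← occupied
  → r_1 = 2.5985
beam 2: φ=-45°, α=210°
  dir = (cos 210°, sin 210°) = (-0.8660, -0.5000); from cell (3,4)
  next x-line at t=0.5889, next y-line at t=1.5600; Δt_x=1.1547, Δt_y=2.0000
    x: enter (2,4) at t=0.5889
    y: enter (2,3) at t=1.5600
    x: enter (1,3) at t=1.7436
    x: enter (0,3) at t=2.8983 ← occupied
  → r_2 = 2.8983
beam 3: φ=45°, α=300°
  dir = (cos 300°, sin 300°) = (0.5000, -0.8660); from cell (3,4)
  next x-line at t=0.9800, next y-line at t=0.9007; Δt_x=2.0000, Δt_y=1.1547
    y: enter (3,3) at t=0.9007
    x: enter (4,3) at t=0.9800
    y: enter (4,2) at t=2.0554
    x: enter (5,2) at t=2.9800 ← occupied
  → r_3 = 2.9800
beam 4: φ=90°, α=345°
  dir = (cos 345°, sin 345°) = (0.9659, -0.2588); from cell (3,4)
  next x-line at t=0.5073, next y-line at t=3.0137; Δt_x=1.0353, Δt_y=3.8637
    x: enter (4,4) at t=0.5073 ← occupied
  → r_4 = 0.5073

ranges = [2.5985, 2.8983, 2.9800, 0.5073]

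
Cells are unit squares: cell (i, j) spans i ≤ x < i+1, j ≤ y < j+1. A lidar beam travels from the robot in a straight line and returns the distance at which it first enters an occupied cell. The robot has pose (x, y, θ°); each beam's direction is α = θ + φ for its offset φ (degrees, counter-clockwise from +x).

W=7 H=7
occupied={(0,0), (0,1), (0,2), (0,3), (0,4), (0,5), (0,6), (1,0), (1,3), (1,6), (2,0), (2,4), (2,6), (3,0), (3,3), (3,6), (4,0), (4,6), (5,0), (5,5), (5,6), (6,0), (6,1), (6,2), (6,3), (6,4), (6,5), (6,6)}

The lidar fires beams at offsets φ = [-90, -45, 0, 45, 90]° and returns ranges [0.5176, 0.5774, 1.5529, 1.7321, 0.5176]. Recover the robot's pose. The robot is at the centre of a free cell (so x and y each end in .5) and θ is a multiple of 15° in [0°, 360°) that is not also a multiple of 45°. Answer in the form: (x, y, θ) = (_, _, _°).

(x, y, θ) = (2.5, 5.5, 165°)

The pose lattice has 21·16 = 336 candidates. Test each by forward raycasting.
  (5.5, 3.5, 285°): beam 1 = 1.5529 ≠ 0.5176 ✗
  (3.5, 1.5, 330°): beam 1 = 0.5774 ≠ 0.5176 ✗
  (5.5, 4.5, 240°): beam 1 = 3.0000 ≠ 0.5176 ✗
  (3.5, 5.5, 120°): beam 1 = 1.0000 ≠ 0.5176 ✗
  …
  (2.5, 5.5, 165°): r_1=0.5176, r_2=0.5774, r_3=1.5529, r_4=1.7321, r_5=0.5176 — all match ✓
Only this pose fits every beam.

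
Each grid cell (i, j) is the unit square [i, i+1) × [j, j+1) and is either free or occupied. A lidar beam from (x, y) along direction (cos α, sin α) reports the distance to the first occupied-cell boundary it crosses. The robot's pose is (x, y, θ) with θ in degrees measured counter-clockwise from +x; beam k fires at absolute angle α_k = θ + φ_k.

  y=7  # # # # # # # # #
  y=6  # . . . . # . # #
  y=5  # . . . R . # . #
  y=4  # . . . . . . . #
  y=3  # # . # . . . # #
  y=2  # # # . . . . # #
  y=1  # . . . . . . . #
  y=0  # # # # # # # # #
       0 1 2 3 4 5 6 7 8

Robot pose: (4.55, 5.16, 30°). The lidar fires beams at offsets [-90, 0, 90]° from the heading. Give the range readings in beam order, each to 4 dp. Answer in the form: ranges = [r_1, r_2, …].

ranges = [4.8036, 1.6743, 2.1246]

beam 1: φ=-90°, α=300°
  direction (0.5000, -0.8660); cell (4,5); t to first gridline: x 0.9000, y 0.1848 (then +2.0000 / +1.1547)
    (4,4) via y @ 0.1848
    (5,4) via x @ 0.9000
    (5,3) via y @ 1.3395
    (5,2) via y @ 2.4942
    (6,2) via x @ 2.9000
    (6,1) via y @ 3.6489
    (6,0) via y @ 4.8036  # hit
  → r_1 = 4.8036
beam 2: φ=0°, α=30°
  direction (0.8660, 0.5000); cell (4,5); t to first gridline: x 0.5196, y 1.6800 (then +1.1547 / +2.0000)
    (5,5) via x @ 0.5196
    (6,5) via x @ 1.6743  # hit
  → r_2 = 1.6743
beam 3: φ=90°, α=120°
  direction (-0.5000, 0.8660); cell (4,5); t to first gridline: x 1.1000, y 0.9699 (then +2.0000 / +1.1547)
    (4,6) via y @ 0.9699
    (3,6) via x @ 1.1000
    (3,7) via y @ 2.1246  # hit
  → r_3 = 2.1246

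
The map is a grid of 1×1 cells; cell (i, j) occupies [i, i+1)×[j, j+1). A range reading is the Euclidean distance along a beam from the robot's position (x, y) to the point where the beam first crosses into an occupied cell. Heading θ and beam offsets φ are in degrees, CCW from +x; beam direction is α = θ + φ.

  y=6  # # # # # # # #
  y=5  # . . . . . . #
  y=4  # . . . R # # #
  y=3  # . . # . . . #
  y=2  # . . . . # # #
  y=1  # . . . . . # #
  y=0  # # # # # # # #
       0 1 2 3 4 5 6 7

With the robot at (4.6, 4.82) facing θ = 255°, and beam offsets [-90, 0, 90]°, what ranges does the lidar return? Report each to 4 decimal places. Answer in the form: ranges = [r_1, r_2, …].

ranges = [3.7270, 3.9548, 0.4141]

beam 1: φ=-90°, α=165°
  cosα=-0.9659 sinα=0.2588 | (4,4) | tMaxX 0.6212 tMaxY 0.6955 | tΔX 1.0353 tΔY 3.8637
    t=0.6212 [x] (3,4)
    t=0.6955 [y] (3,5)
    t=1.6564 [x] (2,5)
    t=2.6917 [x] (1,5)
    t=3.7270 [x] (0,5) — stop
  → r_1 = 3.7270
beam 2: φ=0°, α=255°
  cosα=-0.2588 sinα=-0.9659 | (4,4) | tMaxX 2.3182 tMaxY 0.8489 | tΔX 3.8637 tΔY 1.0353
    t=0.8489 [y] (4,3)
    t=1.8842 [y] (4,2)
    t=2.3182 [x] (3,2)
    t=2.9195 [y] (3,1)
    t=3.9548 [y] (3,0) — stop
  → r_2 = 3.9548
beam 3: φ=90°, α=345°
  cosα=0.9659 sinα=-0.2588 | (4,4) | tMaxX 0.4141 tMaxY 3.1682 | tΔX 1.0353 tΔY 3.8637
    t=0.4141 [x] (5,4) — stop
  → r_3 = 0.4141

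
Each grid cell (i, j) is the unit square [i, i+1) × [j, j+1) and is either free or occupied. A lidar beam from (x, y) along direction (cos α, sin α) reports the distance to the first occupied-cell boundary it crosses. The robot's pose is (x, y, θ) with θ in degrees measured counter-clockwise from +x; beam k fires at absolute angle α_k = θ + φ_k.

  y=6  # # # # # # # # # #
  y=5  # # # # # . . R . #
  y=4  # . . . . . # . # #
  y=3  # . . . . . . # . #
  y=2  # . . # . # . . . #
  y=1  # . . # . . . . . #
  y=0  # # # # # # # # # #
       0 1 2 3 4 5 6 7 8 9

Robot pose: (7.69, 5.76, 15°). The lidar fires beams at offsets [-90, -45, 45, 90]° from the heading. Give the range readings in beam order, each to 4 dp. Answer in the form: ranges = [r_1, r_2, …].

ranges = [1.1977, 1.5127, 0.2771, 0.2485]

beam 1: φ=-90°, α=285°
  direction (0.2588, -0.9659); cell (7,5); t to first gridline: x 1.1977, y 0.7868 (then +3.8637 / +1.0353)
    (7,4) via y @ 0.7868
    (8,4) via x @ 1.1977  # hit
  → r_1 = 1.1977
beam 2: φ=-45°, α=330°
  direction (0.8660, -0.5000); cell (7,5); t to first gridline: x 0.3580, y 1.5200 (then +1.1547 / +2.0000)
    (8,5) via x @ 0.3580
    (9,5) via x @ 1.5127  # hit
  → r_2 = 1.5127
beam 3: φ=45°, α=60°
  direction (0.5000, 0.8660); cell (7,5); t to first gridline: x 0.6200, y 0.2771 (then +2.0000 / +1.1547)
    (7,6) via y @ 0.2771  # hit
  → r_3 = 0.2771
beam 4: φ=90°, α=105°
  direction (-0.2588, 0.9659); cell (7,5); t to first gridline: x 2.6660, y 0.2485 (then +3.8637 / +1.0353)
    (7,6) via y @ 0.2485  # hit
  → r_4 = 0.2485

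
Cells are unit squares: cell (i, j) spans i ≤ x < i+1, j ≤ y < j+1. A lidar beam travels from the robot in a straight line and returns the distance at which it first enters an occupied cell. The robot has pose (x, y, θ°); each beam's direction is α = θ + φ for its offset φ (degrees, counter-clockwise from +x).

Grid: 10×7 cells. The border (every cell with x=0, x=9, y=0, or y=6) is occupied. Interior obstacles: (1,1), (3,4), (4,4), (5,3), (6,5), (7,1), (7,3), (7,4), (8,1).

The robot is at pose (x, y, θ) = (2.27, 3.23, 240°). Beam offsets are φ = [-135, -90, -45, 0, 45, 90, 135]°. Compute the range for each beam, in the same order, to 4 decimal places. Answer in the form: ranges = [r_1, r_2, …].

beam 1: φ=-135°, α=105°
  cosα=-0.2588 sinα=0.9659 | (2,3) | tMaxX 1.0432 tMaxY 0.7972 | tΔX 3.8637 tΔY 1.0353
    t=0.7972 [y] (2,4)
    t=1.0432 [x] (1,4)
    t=1.8324 [y] (1,5)
    t=2.8677 [y] (1,6) — stop
  → r_1 = 2.8677
beam 2: φ=-90°, α=150°
  cosα=-0.8660 sinα=0.5000 | (2,3) | tMaxX 0.3118 tMaxY 1.5400 | tΔX 1.1547 tΔY 2.0000
    t=0.3118 [x] (1,3)
    t=1.4665 [x] (0,3) — stop
  → r_2 = 1.4665
beam 3: φ=-45°, α=195°
  cosα=-0.9659 sinα=-0.2588 | (2,3) | tMaxX 0.2795 tMaxY 0.8887 | tΔX 1.0353 tΔY 3.8637
    t=0.2795 [x] (1,3)
    t=0.8887 [y] (1,2)
    t=1.3148 [x] (0,2) — stop
  → r_3 = 1.3148
beam 4: φ=0°, α=240°
  cosα=-0.5000 sinα=-0.8660 | (2,3) | tMaxX 0.5400 tMaxY 0.2656 | tΔX 2.0000 tΔY 1.1547
    t=0.2656 [y] (2,2)
    t=0.5400 [x] (1,2)
    t=1.4203 [y] (1,1) — stop
  → r_4 = 1.4203
beam 5: φ=45°, α=285°
  cosα=0.2588 sinα=-0.9659 | (2,3) | tMaxX 2.8205 tMaxY 0.2381 | tΔX 3.8637 tΔY 1.0353
    t=0.2381 [y] (2,2)
    t=1.2734 [y] (2,1)
    t=2.3087 [y] (2,0) — stop
  → r_5 = 2.3087
beam 6: φ=90°, α=330°
  cosα=0.8660 sinα=-0.5000 | (2,3) | tMaxX 0.8429 tMaxY 0.4600 | tΔX 1.1547 tΔY 2.0000
    t=0.4600 [y] (2,2)
    t=0.8429 [x] (3,2)
    t=1.9976 [x] (4,2)
    t=2.4600 [y] (4,1)
    t=3.1523 [x] (5,1)
    t=4.3070 [x] (6,1)
    t=4.4600 [y] (6,0) — stop
  → r_6 = 4.4600
beam 7: φ=135°, α=15°
  cosα=0.9659 sinα=0.2588 | (2,3) | tMaxX 0.7558 tMaxY 2.9751 | tΔX 1.0353 tΔY 3.8637
    t=0.7558 [x] (3,3)
    t=1.7910 [x] (4,3)
    t=2.8263 [x] (5,3) — stop
  → r_7 = 2.8263

ranges = [2.8677, 1.4665, 1.3148, 1.4203, 2.3087, 4.4600, 2.8263]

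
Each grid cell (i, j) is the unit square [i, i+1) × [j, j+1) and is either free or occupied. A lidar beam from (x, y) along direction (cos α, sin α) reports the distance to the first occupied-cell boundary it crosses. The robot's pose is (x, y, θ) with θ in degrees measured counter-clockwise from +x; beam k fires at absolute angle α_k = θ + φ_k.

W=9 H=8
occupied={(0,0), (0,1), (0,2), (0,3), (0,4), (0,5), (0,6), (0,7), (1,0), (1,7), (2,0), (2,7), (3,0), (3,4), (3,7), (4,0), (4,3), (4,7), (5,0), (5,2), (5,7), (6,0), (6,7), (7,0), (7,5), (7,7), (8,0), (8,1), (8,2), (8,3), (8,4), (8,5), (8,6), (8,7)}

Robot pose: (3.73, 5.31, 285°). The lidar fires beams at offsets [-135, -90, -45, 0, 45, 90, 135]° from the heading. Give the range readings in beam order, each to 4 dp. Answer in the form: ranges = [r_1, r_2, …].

beam 1: φ=-135°, α=150°
  dir = (cos 150°, sin 150°) = (-0.8660, 0.5000); from cell (3,5)
  next x-line at t=0.8429, next y-line at t=1.3800; Δt_x=1.1547, Δt_y=2.0000
    x: enter (2,5) at t=0.8429
    y: enter (2,6) at t=1.3800
    x: enter (1,6) at t=1.9976
    x: enter (0,6) at t=3.1523 ← occupied
  → r_1 = 3.1523
beam 2: φ=-90°, α=195°
  dir = (cos 195°, sin 195°) = (-0.9659, -0.2588); from cell (3,5)
  next x-line at t=0.7558, next y-line at t=1.1977; Δt_x=1.0353, Δt_y=3.8637
    x: enter (2,5) at t=0.7558
    y: enter (2,4) at t=1.1977
    x: enter (1,4) at t=1.7910
    x: enter (0,4) at t=2.8263 ← occupied
  → r_2 = 2.8263
beam 3: φ=-45°, α=240°
  dir = (cos 240°, sin 240°) = (-0.5000, -0.8660); from cell (3,5)
  next x-line at t=1.4600, next y-line at t=0.3580; Δt_x=2.0000, Δt_y=1.1547
    y: enter (3,4) at t=0.3580 ← occupied
  → r_3 = 0.3580
beam 4: φ=0°, α=285°
  dir = (cos 285°, sin 285°) = (0.2588, -0.9659); from cell (3,5)
  next x-line at t=1.0432, next y-line at t=0.3209; Δt_x=3.8637, Δt_y=1.0353
    y: enter (3,4) at t=0.3209 ← occupied
  → r_4 = 0.3209
beam 5: φ=45°, α=330°
  dir = (cos 330°, sin 330°) = (0.8660, -0.5000); from cell (3,5)
  next x-line at t=0.3118, next y-line at t=0.6200; Δt_x=1.1547, Δt_y=2.0000
    x: enter (4,5) at t=0.3118
    y: enter (4,4) at t=0.6200
    x: enter (5,4) at t=1.4665
    y: enter (5,3) at t=2.6200
    x: enter (6,3) at t=2.6212
    x: enter (7,3) at t=3.7759
    y: enter (7,2) at t=4.6200
    x: enter (8,2) at t=4.9306 ← occupied
  → r_5 = 4.9306
beam 6: φ=90°, α=15°
  dir = (cos 15°, sin 15°) = (0.9659, 0.2588); from cell (3,5)
  next x-line at t=0.2795, next y-line at t=2.6660; Δt_x=1.0353, Δt_y=3.8637
    x: enter (4,5) at t=0.2795
    x: enter (5,5) at t=1.3148
    x: enter (6,5) at t=2.3501
    y: enter (6,6) at t=2.6660
    x: enter (7,6) at t=3.3854
    x: enter (8,6) at t=4.4206 ← occupied
  → r_6 = 4.4206
beam 7: φ=135°, α=60°
  dir = (cos 60°, sin 60°) = (0.5000, 0.8660); from cell (3,5)
  next x-line at t=0.5400, next y-line at t=0.7967; Δt_x=2.0000, Δt_y=1.1547
    x: enter (4,5) at t=0.5400
    y: enter (4,6) at t=0.7967
    y: enter (4,7) at t=1.9514 ← occupied
  → r_7 = 1.9514

ranges = [3.1523, 2.8263, 0.3580, 0.3209, 4.9306, 4.4206, 1.9514]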